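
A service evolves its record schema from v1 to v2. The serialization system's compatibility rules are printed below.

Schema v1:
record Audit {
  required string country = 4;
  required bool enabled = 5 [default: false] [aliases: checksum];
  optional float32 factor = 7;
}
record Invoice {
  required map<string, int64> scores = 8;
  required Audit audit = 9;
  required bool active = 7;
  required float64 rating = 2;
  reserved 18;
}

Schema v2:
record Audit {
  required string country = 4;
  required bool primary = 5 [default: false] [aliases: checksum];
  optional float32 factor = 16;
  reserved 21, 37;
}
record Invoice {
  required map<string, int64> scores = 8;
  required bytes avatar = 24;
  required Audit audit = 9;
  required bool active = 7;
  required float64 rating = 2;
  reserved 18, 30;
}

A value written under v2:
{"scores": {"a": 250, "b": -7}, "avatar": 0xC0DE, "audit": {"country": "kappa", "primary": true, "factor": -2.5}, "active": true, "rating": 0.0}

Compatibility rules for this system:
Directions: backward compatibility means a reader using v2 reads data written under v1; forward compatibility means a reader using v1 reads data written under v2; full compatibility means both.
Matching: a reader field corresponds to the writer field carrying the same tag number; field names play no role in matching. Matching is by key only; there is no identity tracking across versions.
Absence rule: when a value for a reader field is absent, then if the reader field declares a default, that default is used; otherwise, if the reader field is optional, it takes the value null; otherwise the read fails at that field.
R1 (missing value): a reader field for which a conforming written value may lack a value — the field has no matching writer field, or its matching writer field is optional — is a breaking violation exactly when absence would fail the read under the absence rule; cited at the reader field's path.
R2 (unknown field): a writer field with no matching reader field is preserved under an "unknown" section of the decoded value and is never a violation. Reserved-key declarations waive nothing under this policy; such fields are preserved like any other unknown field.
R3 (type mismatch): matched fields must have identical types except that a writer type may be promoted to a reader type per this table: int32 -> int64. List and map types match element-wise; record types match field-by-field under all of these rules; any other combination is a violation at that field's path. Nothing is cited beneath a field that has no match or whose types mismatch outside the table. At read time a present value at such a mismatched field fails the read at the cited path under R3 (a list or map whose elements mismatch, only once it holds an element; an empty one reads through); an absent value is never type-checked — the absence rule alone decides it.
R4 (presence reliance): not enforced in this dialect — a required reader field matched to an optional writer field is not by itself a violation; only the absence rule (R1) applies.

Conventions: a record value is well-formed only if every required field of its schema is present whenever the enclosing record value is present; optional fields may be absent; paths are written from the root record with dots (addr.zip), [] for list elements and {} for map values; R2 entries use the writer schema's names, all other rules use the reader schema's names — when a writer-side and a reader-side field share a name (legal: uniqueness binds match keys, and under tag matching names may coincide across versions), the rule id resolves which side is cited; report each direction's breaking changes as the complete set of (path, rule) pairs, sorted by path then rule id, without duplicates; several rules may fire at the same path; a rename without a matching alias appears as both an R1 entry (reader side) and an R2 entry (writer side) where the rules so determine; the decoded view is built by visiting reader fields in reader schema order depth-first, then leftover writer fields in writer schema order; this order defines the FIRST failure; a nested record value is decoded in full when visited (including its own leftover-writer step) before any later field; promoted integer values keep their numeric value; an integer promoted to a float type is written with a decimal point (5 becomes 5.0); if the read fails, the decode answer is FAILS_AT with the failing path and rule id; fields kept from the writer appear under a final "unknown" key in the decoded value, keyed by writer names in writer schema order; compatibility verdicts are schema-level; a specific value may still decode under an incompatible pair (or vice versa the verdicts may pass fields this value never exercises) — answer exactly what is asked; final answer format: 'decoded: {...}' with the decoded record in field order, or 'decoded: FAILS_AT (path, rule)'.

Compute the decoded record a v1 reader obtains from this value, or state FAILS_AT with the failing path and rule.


decoded: {"scores": {"a": 250, "b": -7}, "audit": {"country": "kappa", "enabled": true, "factor": null, "unknown": {"factor": -2.5}}, "active": true, "rating": 0.0, "unknown": {"avatar": 0xC0DE}}

arrows below run writer -> reader for Invoice
decode walk for Invoice under reader schema v1:
  scores := {"a": 250, "b": -7}
  audit.country := "kappa"
  audit.enabled := true (from writer primary)
  audit.factor := null (missing; optional => null)
  writer audit.factor: kept under "unknown"
  active := true
  rating := 0.0
  writer avatar: kept under "unknown"
  => decoded: {"scores": {"a": 250, "b": -7}, "audit": {"country": "kappa", "enabled": true, "factor": null, "unknown": {"factor": -2.5}}, "active": true, "rating": 0.0, "unknown": {"avatar": 0xC0DE}}
checking off the Invoice differences that do not matter here:
  renamed field enabled to primary in record Audit -> no rule fires on it and the decoded Invoice view is identical with or without it


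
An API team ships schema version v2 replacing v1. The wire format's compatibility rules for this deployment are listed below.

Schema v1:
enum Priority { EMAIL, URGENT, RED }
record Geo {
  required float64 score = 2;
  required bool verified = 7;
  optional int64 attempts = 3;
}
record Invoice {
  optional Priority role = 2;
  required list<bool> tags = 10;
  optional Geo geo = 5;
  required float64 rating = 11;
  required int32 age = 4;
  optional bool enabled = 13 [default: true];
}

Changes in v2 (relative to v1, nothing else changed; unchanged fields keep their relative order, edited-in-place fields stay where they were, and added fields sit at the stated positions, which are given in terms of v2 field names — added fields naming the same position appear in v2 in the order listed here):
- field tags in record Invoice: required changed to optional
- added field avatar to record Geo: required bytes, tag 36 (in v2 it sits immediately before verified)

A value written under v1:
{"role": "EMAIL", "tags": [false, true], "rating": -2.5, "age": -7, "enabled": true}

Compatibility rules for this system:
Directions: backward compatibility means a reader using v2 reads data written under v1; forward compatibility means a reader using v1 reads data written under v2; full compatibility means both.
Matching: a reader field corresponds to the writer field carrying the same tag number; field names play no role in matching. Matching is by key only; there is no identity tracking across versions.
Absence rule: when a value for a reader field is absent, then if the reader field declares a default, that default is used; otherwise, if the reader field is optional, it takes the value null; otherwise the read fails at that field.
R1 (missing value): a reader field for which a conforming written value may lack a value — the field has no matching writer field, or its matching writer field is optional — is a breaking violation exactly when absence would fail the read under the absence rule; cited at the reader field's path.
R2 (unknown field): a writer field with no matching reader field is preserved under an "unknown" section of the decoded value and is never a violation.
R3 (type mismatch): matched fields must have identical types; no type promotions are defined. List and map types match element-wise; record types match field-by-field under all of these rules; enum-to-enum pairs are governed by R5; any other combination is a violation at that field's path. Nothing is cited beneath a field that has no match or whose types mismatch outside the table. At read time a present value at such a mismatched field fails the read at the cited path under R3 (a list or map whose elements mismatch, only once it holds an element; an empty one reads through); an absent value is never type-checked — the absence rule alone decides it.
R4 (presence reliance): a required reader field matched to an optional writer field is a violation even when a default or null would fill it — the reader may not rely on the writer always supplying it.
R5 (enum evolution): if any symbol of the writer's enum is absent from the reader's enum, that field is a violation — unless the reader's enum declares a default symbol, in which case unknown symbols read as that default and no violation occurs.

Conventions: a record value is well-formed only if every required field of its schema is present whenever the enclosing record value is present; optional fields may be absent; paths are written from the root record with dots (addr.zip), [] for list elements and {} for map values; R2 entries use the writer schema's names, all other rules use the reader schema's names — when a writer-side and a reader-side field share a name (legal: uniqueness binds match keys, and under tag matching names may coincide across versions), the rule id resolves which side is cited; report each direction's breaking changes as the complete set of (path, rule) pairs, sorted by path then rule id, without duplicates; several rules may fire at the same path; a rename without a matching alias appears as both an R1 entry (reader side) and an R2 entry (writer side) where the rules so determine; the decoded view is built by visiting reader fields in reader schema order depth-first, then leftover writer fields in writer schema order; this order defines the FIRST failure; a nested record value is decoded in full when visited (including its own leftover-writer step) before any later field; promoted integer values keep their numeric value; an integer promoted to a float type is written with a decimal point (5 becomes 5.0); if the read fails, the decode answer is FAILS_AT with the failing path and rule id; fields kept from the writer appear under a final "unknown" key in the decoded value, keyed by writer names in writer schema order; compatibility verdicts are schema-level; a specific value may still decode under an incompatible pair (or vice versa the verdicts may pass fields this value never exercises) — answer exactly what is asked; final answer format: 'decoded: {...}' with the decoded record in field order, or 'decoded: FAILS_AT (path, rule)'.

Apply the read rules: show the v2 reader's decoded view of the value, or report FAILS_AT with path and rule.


each type pair in Invoice: writer, then reader
decode (reader v2):
  role := "EMAIL"
  tags := [false, true]
  geo := null (missing; optional => null)
  rating := -2.5
  age := -7
  enabled := true
  => decoded: {"role": "EMAIL", "tags": [false, true], "geo": null, "rating": -2.5, "age": -7, "enabled": true}
the rest of the Invoice diff is inert for this question:
  field tags in record Invoice: required changed to optional -> shifts the Invoice verdicts, not this decode
  added field avatar to record Geo: required bytes, tag 36 (in v2 it sits immediately before verified) -> shifts the Invoice verdicts, not this decode

decoded: {"role": "EMAIL", "tags": [false, true], "geo": null, "rating": -2.5, "age": -7, "enabled": true}


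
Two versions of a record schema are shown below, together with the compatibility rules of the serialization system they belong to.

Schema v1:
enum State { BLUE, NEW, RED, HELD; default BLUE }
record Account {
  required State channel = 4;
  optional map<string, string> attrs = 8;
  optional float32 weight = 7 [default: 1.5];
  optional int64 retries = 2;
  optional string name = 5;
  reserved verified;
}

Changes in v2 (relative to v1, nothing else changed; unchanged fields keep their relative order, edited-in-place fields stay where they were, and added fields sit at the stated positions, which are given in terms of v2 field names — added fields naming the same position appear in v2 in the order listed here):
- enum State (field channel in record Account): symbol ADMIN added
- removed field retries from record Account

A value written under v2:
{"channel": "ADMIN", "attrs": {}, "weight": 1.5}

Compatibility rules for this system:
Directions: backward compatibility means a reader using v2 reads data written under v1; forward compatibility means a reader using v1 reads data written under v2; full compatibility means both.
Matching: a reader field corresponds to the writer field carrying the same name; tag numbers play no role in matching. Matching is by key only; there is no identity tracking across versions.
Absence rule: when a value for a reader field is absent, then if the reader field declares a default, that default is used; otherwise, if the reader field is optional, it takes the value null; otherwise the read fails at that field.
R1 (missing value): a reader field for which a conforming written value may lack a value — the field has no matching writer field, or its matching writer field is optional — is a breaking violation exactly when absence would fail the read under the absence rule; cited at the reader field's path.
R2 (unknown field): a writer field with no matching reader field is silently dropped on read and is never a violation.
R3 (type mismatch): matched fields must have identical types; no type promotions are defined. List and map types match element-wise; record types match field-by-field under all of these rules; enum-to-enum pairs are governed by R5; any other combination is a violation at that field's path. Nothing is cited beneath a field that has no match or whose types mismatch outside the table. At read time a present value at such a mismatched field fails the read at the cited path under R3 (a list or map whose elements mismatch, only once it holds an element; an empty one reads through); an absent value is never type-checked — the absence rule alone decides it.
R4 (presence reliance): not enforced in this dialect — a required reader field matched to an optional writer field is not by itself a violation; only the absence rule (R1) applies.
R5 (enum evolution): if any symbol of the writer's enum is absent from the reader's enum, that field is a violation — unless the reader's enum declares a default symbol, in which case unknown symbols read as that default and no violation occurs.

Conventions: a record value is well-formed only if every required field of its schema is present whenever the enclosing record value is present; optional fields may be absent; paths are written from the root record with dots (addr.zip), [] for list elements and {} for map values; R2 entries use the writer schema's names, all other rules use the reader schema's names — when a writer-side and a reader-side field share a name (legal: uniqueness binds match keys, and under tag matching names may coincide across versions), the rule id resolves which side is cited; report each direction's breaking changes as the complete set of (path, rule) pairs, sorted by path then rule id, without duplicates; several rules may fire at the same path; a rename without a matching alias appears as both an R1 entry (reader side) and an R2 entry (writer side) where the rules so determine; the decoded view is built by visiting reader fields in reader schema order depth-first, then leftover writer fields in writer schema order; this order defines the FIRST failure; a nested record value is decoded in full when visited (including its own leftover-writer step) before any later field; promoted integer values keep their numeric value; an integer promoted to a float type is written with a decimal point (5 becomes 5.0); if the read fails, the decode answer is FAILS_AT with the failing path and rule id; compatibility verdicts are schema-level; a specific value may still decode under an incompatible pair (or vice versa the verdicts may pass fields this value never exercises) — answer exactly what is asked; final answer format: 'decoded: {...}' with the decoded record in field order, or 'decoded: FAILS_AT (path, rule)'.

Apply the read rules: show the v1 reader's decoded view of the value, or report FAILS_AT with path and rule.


decoded: {"channel": "BLUE", "attrs": {}, "weight": 1.5, "retries": null, "name": null}

in Account below, arrows point writer -> reader
migrating the Account value to v1:
  channel := "BLUE" (symbol ADMIN -> reader default)
  attrs := {}
  weight := 1.5
  retries := null (absent, optional -> null)
  name := null (absent, optional -> null)
  => decoded: {"channel": "BLUE", "attrs": {}, "weight": 1.5, "retries": null, "name": null}
remaining Account differences; none change what is asked:
  enum State (field channel in record Account): symbol ADMIN added -> no rule fires on it and the decoded Account view is identical with or without it
  removed field retries from record Account -> no rule fires on it and the decoded Account view is identical with or without it


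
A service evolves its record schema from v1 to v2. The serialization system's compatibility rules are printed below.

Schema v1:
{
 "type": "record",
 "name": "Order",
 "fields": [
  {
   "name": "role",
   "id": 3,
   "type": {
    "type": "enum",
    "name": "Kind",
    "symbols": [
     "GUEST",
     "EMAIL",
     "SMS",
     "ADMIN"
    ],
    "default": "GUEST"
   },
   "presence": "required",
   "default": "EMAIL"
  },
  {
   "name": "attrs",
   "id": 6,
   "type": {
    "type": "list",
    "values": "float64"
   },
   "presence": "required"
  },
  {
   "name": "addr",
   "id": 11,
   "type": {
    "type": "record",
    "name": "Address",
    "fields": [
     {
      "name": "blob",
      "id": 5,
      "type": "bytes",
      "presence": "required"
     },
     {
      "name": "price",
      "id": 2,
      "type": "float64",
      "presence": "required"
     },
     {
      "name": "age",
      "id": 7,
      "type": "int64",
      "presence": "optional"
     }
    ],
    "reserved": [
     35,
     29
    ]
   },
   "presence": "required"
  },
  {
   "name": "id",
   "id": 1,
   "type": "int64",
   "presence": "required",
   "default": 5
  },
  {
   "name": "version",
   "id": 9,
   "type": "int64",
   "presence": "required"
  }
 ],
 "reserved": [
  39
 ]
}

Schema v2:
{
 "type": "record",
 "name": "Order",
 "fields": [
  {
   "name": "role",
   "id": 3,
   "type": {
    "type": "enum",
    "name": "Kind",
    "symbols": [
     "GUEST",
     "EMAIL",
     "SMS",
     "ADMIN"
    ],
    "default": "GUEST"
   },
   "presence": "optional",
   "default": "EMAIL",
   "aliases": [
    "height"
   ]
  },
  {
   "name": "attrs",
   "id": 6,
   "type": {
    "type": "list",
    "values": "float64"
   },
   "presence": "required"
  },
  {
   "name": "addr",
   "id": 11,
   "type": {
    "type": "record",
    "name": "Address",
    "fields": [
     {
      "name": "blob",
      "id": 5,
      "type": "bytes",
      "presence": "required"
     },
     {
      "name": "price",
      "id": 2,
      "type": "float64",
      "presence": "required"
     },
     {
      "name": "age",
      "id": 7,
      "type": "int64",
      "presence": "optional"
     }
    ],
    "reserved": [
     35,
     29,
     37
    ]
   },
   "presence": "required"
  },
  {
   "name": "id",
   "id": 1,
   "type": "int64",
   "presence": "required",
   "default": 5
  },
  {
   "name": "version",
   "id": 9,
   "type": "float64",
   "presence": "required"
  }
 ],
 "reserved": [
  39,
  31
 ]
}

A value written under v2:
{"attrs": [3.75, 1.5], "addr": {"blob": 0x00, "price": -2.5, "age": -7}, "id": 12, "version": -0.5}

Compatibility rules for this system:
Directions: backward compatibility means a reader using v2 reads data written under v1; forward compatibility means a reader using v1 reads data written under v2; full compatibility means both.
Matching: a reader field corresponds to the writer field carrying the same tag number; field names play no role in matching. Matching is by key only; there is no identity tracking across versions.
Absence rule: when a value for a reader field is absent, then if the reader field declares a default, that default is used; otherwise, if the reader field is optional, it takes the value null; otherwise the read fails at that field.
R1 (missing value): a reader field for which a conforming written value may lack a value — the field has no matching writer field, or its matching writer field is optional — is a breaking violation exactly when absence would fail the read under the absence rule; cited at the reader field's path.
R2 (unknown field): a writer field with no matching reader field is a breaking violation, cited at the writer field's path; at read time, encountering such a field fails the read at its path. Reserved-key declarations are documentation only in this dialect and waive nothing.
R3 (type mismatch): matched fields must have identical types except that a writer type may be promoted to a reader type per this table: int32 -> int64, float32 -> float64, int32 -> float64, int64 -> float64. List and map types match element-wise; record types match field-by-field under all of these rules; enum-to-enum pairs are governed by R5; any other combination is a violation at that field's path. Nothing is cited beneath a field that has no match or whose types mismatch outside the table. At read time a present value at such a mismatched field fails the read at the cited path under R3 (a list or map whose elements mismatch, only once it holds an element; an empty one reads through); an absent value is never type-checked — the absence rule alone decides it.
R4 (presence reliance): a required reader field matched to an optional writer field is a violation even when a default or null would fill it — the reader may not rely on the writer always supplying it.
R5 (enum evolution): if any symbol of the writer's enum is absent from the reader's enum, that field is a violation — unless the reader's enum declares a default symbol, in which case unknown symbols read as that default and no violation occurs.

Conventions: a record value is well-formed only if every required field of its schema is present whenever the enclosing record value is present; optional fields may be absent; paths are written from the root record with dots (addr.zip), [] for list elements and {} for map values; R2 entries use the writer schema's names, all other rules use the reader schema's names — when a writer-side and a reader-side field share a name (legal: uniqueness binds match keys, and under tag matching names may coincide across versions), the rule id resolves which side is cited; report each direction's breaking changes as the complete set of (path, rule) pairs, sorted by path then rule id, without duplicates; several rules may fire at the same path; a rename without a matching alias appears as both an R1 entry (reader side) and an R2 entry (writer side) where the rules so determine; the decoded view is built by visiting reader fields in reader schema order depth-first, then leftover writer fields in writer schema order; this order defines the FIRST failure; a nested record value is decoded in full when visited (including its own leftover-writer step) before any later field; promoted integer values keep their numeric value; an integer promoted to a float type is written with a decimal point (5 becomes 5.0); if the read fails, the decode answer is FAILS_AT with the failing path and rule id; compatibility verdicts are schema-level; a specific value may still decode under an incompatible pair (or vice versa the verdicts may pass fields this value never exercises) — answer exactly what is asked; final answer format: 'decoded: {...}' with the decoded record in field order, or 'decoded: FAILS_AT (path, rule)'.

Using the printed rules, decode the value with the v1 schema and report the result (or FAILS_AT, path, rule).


arrows below run writer -> reader for Order
decode (reader v1):
  role := "EMAIL" (no value, default fills)
  attrs := [3.75, 1.5]
  addr.blob := 0x00
  addr.price := -2.5
  addr.age := -7
  id := 12
  read fails at version under R3
  => FAILS_AT (version, R3)
the rest of the Order diff is inert for this question:
  field role in record Order: required changed to optional -> a verdict-level change on Order — the shown value reads the same

decoded: FAILS_AT (version, R3)


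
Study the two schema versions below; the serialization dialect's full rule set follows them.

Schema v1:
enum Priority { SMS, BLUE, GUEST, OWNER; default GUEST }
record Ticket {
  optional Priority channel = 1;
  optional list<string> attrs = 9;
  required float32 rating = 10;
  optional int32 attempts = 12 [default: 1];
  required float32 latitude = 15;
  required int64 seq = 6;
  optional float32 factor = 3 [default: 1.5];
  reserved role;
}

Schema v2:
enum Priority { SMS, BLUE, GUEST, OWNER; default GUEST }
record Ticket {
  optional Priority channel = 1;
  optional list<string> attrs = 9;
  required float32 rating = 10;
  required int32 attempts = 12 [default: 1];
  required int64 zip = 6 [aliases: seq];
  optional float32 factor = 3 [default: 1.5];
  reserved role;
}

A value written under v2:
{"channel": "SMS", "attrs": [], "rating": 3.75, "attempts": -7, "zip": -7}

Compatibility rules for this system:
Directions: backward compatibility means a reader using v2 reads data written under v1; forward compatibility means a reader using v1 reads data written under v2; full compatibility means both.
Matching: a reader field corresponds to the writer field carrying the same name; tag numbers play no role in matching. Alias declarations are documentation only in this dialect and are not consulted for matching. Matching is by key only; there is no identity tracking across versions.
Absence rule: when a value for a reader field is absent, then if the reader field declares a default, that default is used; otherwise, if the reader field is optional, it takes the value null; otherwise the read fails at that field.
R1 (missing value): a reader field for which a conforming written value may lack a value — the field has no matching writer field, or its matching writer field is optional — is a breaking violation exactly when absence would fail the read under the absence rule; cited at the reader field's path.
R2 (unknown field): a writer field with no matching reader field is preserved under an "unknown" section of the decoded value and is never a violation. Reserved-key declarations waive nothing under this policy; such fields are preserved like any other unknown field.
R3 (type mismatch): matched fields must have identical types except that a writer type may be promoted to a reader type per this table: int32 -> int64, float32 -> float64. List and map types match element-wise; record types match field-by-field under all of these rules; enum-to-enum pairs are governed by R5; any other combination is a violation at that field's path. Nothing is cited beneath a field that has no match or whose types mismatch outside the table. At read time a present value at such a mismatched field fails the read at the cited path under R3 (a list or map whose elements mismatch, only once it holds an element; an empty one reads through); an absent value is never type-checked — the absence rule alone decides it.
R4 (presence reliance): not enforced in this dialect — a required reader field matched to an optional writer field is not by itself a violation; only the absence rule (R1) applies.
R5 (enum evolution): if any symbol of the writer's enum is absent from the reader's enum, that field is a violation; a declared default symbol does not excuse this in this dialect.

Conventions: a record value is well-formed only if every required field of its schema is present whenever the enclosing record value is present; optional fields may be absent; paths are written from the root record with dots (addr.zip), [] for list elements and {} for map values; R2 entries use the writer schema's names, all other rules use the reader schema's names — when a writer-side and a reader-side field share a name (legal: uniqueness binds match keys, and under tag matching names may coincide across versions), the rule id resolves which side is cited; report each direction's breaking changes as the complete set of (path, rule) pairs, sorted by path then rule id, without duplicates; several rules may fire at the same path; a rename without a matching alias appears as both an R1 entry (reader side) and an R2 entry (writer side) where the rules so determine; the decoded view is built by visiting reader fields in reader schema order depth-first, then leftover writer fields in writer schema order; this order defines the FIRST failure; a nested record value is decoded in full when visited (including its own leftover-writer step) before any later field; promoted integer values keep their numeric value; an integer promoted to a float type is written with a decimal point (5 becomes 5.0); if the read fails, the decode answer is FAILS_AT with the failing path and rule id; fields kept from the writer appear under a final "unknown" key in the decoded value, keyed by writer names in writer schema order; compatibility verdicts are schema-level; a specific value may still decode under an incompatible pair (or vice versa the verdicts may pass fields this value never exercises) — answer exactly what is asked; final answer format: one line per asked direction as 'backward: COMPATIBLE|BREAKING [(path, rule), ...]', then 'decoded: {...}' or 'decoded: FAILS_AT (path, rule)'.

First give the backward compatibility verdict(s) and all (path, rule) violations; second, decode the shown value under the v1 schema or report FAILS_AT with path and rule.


the writer's type comes first in each Ticket pair
checking backward for Ticket: reader v2 against writer v1:
  Priority -> Priority, writer optional: channel aligns to channel
  list<string> -> list<string>, writer optional: attrs aligns to attrs
  float32 -> float32, writer required: rating aligns to rating
  int32 -> int32, writer optional: attempts aligns to attempts
  no writer field matches reader zip
  float32 -> float32, writer optional: factor aligns to factor
  writer latitude: unknown to reader
  writer seq: unknown to reader
  rule R1 violated at zip
  => 1 violation(s): backward is BREAKING for Ticket
decoding the Ticket value with the v1 reader:
  channel := "SMS"
  attrs := []
  rating := 3.75
  attempts := -7
  read fails at latitude under R1 (no fill)
  => FAILS_AT (latitude, R1)
ruling out the remaining Ticket differences:
  field attempts in record Ticket: optional changed to required -> no rule fires on it in Ticket's dialect; the asked verdict holds

backward: BREAKING [(zip, R1)]; decoded: FAILS_AT (latitude, R1)


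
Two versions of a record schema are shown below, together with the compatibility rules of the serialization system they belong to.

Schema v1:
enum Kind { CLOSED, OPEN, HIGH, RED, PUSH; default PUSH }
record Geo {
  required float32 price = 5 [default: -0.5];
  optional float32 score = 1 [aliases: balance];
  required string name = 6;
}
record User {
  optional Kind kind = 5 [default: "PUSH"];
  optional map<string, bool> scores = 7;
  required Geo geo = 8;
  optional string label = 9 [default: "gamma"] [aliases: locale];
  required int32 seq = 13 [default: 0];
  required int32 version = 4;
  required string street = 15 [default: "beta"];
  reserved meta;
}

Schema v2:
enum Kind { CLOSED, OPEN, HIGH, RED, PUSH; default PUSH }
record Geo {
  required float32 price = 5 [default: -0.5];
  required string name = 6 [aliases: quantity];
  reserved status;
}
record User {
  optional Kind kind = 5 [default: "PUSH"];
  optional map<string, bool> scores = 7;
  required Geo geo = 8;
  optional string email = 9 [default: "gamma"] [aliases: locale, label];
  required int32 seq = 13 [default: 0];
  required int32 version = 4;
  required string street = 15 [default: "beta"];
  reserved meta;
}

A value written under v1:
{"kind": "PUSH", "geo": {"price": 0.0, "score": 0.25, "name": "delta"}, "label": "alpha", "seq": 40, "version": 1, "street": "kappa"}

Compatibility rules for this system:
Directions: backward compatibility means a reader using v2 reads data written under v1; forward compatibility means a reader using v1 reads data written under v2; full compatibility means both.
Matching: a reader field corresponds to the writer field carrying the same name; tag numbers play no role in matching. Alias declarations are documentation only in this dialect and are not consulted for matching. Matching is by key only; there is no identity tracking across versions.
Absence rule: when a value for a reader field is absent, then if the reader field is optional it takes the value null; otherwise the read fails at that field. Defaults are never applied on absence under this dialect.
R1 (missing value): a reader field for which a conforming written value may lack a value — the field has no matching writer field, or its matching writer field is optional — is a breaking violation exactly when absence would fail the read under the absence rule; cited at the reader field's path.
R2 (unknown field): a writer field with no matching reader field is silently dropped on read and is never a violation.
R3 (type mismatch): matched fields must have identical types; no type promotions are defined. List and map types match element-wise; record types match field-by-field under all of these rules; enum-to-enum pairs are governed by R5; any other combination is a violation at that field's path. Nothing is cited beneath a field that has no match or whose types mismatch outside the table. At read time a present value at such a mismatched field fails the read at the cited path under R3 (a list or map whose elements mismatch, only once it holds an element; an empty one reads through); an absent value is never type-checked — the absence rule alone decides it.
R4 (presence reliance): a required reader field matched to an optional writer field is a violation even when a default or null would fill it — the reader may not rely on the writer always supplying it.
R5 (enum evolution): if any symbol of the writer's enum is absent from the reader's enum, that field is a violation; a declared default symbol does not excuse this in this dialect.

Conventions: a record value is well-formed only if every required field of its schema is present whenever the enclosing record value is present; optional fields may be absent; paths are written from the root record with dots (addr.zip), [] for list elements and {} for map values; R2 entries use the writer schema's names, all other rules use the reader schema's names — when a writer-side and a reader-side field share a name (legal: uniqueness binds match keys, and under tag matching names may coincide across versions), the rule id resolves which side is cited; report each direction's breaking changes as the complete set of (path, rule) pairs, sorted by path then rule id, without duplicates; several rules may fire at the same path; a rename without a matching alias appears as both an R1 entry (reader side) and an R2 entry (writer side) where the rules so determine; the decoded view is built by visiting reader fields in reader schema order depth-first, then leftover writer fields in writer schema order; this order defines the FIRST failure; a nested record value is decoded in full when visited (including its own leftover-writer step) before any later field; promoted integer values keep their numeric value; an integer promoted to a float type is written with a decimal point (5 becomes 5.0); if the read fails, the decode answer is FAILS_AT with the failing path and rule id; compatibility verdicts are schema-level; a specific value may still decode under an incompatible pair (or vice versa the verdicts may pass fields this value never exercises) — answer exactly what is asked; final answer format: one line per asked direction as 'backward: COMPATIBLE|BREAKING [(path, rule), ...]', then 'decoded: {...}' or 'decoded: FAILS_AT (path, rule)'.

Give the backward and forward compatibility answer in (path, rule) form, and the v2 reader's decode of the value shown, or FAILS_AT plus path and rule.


backward: COMPATIBLE []; forward: COMPATIBLE []; decoded: {"kind": "PUSH", "scores": null, "geo": {"price": 0.0, "name": "delta"}, "email": null, "seq": 40, "version": 1, "street": "kappa"}

the writer's type comes first in each User pair
backward analysis of User with v2 as reader and v1 as writer:
  kind: Kind -> Kind, writer optional; from kind
  scores: map<string, bool> -> map<string, bool>, writer optional; from scores
  geo: Geo -> Geo, writer required; from geo
  email: no writer-side match
  seq: int32 -> int32, writer required; from seq
  version: int32 -> int32, writer required; from version
  street: string -> string, writer required; from street
  writer label: unknown to reader
  geo.price: float32 -> float32, writer required; from geo.price
  geo.name: string -> string, writer required; from geo.name
  writer geo.score: unknown to reader
  nothing fires on User: backward is COMPATIBLE
forward analysis of User with v1 as reader and v2 as writer:
  kind: Kind -> Kind, writer optional; from kind
  scores: map<string, bool> -> map<string, bool>, writer optional; from scores
  geo: Geo -> Geo, writer required; from geo
  label: no writer-side match
  seq: int32 -> int32, writer required; from seq
  version: int32 -> int32, writer required; from version
  street: string -> string, writer required; from street
  writer email: unknown to reader
  geo.price: float32 -> float32, writer required; from geo.price
  geo.score: no writer-side match
  geo.name: string -> string, writer required; from geo.name
  nothing fires on User: forward is COMPATIBLE
decode walk for User under reader schema v2:
  kind := "PUSH"
  scores := null (absent, optional -> null)
  geo.price := 0.0
  geo.name := "delta"
  writer geo.score: unknown -> dropped
  email := null (absent, optional -> null)
  seq := 40
  version := 1
  street := "kappa"
  writer label: unknown -> dropped
  => decoded: {"kind": "PUSH", "scores": null, "geo": {"price": 0.0, "name": "delta"}, "email": null, "seq": 40, "version": 1, "street": "kappa"}


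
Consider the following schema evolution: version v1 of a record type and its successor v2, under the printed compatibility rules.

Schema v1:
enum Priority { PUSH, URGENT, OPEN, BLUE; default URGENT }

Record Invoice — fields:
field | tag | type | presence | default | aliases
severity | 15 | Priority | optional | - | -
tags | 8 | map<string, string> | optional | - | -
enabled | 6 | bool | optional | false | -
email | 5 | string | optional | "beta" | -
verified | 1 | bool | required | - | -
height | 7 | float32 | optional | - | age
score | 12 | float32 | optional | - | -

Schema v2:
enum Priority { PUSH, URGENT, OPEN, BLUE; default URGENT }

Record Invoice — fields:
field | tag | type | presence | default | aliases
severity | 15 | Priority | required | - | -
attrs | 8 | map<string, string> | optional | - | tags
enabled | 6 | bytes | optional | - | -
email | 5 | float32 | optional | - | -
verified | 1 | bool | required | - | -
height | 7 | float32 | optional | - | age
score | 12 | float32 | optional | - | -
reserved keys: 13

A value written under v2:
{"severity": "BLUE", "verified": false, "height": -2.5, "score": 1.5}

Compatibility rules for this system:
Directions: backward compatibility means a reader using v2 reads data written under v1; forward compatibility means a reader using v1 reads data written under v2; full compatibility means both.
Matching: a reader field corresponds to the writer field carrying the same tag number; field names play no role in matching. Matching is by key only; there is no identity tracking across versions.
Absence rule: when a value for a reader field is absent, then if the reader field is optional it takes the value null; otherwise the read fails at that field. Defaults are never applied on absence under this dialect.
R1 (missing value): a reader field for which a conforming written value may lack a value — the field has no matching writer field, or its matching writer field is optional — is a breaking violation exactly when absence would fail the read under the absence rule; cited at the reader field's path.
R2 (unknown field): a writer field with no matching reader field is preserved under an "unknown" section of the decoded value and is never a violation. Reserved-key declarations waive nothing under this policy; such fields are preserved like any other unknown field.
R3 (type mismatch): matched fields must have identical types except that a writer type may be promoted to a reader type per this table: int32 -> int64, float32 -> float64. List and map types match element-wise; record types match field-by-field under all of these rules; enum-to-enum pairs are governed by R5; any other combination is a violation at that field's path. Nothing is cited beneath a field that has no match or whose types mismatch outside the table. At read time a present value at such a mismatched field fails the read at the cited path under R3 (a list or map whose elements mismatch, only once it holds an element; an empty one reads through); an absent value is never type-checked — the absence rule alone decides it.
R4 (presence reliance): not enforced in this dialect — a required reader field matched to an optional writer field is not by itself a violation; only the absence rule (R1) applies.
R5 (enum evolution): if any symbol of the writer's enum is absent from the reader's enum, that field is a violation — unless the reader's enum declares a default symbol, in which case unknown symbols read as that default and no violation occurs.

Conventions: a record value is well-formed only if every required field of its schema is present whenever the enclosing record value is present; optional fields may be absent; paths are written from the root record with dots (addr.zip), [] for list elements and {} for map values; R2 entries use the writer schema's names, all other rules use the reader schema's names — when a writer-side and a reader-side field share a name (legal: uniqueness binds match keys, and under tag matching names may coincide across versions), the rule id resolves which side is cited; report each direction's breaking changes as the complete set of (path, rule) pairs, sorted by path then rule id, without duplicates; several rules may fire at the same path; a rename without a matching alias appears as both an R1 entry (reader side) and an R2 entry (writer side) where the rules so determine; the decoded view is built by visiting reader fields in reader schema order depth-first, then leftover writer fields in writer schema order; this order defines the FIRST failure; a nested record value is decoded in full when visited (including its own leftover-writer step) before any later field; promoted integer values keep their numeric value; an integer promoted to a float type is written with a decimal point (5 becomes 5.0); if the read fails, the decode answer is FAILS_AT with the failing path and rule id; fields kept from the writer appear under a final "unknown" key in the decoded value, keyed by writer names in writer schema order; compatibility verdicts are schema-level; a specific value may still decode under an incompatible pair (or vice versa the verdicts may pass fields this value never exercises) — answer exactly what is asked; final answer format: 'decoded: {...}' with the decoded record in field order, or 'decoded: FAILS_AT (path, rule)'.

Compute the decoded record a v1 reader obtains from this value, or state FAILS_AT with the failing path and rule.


decoded: {"severity": "BLUE", "tags": null, "enabled": null, "email": null, "verified": false, "height": -2.5, "score": 1.5}

in Invoice below, arrows point writer -> reader
decoding the Invoice value with the v1 reader:
  severity := "BLUE"
  tags := null (missing; optional => null)
  enabled := null (missing; optional => null)
  email := null (missing; optional => null)
  verified := false
  height := -2.5
  score := 1.5
  => decoded: {"severity": "BLUE", "tags": null, "enabled": null, "email": null, "verified": false, "height": -2.5, "score": 1.5}
the other Invoice changes do not affect what is asked:
  renamed field tags to attrs in record Invoice (alias tags declared on the renamed field) -> triggers nothing under the printed rules; the Invoice answer is the same either way
  field email in record Invoice: type string changed to float32 (its default is dropped) -> changes Invoice's schema-level verdicts only — the decode of this value is the same
  field severity in record Invoice: optional changed to required -> changes Invoice's schema-level verdicts only — the decode of this value is the same
  field enabled in record Invoice: type bool changed to bytes (its default is dropped) -> changes Invoice's schema-level verdicts only — the decode of this value is the same
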